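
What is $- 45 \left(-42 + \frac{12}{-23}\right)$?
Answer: $\frac{44010}{23} \approx 1913.5$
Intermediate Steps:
$- 45 \left(-42 + \frac{12}{-23}\right) = - 45 \left(-42 + 12 \left(- \frac{1}{23}\right)\right) = - 45 \left(-42 - \frac{12}{23}\right) = \left(-45\right) \left(- \frac{978}{23}\right) = \frac{44010}{23}$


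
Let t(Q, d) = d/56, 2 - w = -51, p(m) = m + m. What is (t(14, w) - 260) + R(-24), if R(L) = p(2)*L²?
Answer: 114517/56 ≈ 2044.9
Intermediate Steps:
p(m) = 2*m
w = 53 (w = 2 - 1*(-51) = 2 + 51 = 53)
t(Q, d) = d/56 (t(Q, d) = d*(1/56) = d/56)
R(L) = 4*L² (R(L) = (2*2)*L² = 4*L²)
(t(14, w) - 260) + R(-24) = ((1/56)*53 - 260) + 4*(-24)² = (53/56 - 260) + 4*576 = -14507/56 + 2304 = 114517/56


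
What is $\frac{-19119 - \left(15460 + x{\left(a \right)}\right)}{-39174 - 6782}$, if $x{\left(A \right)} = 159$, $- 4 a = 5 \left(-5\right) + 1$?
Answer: $\frac{17369}{22978} \approx 0.7559$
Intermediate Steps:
$a = 6$ ($a = - \frac{5 \left(-5\right) + 1}{4} = - \frac{-25 + 1}{4} = \left(- \frac{1}{4}\right) \left(-24\right) = 6$)
$\frac{-19119 - \left(15460 + x{\left(a \right)}\right)}{-39174 - 6782} = \frac{-19119 - 15619}{-39174 - 6782} = \frac{-19119 - 15619}{-45956} = \left(-19119 - 15619\right) \left(- \frac{1}{45956}\right) = \left(-34738\right) \left(- \frac{1}{45956}\right) = \frac{17369}{22978}$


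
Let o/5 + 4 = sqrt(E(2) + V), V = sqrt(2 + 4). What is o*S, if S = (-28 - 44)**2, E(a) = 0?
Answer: -103680 + 25920*6**(1/4) ≈ -63113.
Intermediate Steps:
V = sqrt(6) ≈ 2.4495
S = 5184 (S = (-72)**2 = 5184)
o = -20 + 5*6**(1/4) (o = -20 + 5*sqrt(0 + sqrt(6)) = -20 + 5*sqrt(sqrt(6)) = -20 + 5*6**(1/4) ≈ -12.175)
o*S = (-20 + 5*6**(1/4))*5184 = -103680 + 25920*6**(1/4)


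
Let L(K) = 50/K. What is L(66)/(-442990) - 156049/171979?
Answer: -456246626861/502820849586 ≈ -0.90737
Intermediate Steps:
L(66)/(-442990) - 156049/171979 = (50/66)/(-442990) - 156049/171979 = (50*(1/66))*(-1/442990) - 156049*1/171979 = (25/33)*(-1/442990) - 156049/171979 = -5/2923734 - 156049/171979 = -456246626861/502820849586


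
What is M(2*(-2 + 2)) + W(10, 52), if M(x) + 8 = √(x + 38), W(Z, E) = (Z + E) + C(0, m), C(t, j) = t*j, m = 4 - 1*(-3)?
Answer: 54 + √38 ≈ 60.164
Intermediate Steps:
m = 7 (m = 4 + 3 = 7)
C(t, j) = j*t
W(Z, E) = E + Z (W(Z, E) = (Z + E) + 7*0 = (E + Z) + 0 = E + Z)
M(x) = -8 + √(38 + x) (M(x) = -8 + √(x + 38) = -8 + √(38 + x))
M(2*(-2 + 2)) + W(10, 52) = (-8 + √(38 + 2*(-2 + 2))) + (52 + 10) = (-8 + √(38 + 2*0)) + 62 = (-8 + √(38 + 0)) + 62 = (-8 + √38) + 62 = 54 + √38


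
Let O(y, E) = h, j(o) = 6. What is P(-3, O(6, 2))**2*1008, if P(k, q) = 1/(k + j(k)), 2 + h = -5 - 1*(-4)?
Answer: 112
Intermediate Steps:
h = -3 (h = -2 + (-5 - 1*(-4)) = -2 + (-5 + 4) = -2 - 1 = -3)
O(y, E) = -3
P(k, q) = 1/(6 + k) (P(k, q) = 1/(k + 6) = 1/(6 + k))
P(-3, O(6, 2))**2*1008 = (1/(6 - 3))**2*1008 = (1/3)**2*1008 = (1/9)*1008 = 112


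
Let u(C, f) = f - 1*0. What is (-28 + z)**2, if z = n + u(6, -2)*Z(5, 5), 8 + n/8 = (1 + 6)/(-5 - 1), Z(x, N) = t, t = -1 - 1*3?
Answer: 78400/9 ≈ 8711.1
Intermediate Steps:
u(C, f) = f (u(C, f) = f + 0 = f)
t = -4 (t = -1 - 3 = -4)
Z(x, N) = -4
n = -220/3 (n = -64 + 8*((1 + 6)/(-5 - 1)) = -64 + 8*(7/(-6)) = -64 + 8*(7*(-1/6)) = -64 + 8*(-7/6) = -64 - 28/3 = -220/3 ≈ -73.333)
z = -196/3 (z = -220/3 - 2*(-4) = -220/3 + 8 = -196/3 ≈ -65.333)
(-28 + z)**2 = (-28 - 196/3)**2 = (-280/3)**2 = 78400/9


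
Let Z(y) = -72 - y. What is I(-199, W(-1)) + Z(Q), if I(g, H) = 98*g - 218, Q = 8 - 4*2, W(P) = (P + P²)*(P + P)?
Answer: -19792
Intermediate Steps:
W(P) = 2*P*(P + P²) (W(P) = (P + P²)*(2*P) = 2*P*(P + P²))
Q = 0 (Q = 8 - 8 = 0)
I(g, H) = -218 + 98*g
I(-199, W(-1)) + Z(Q) = (-218 + 98*(-199)) + (-72 - 1*0) = (-218 - 19502) + (-72 + 0) = -19720 - 72 = -19792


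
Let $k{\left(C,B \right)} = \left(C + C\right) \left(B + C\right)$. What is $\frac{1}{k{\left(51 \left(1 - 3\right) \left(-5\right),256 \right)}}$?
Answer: $\frac{1}{781320} \approx 1.2799 \cdot 10^{-6}$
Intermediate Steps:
$k{\left(C,B \right)} = 2 C \left(B + C\right)$
$\frac{1}{k{\left(51 \left(1 - 3\right) \left(-5\right),256 \right)}} = \frac{1}{2 \cdot 51 \left(1 - 3\right) \left(-5\right) \left(256 + 51 \left(1 - 3\right) \left(-5\right)\right)} = \frac{1}{2 \cdot 51 \left(\left(-2\right) \left(-5\right)\right) \left(256 + 51 \left(\left(-2\right) \left(-5\right)\right)\right)} = \frac{1}{2 \cdot 51 \cdot 10 \left(256 + 51 \cdot 10\right)} = \frac{1}{2 \cdot 510 \left(256 + 510\right)} = \frac{1}{2 \cdot 510 \cdot 766} = \frac{1}{781320}$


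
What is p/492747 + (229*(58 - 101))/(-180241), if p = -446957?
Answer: -75707896928/88813212027 ≈ -0.85244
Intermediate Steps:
p/492747 + (229*(58 - 101))/(-180241) = -446957/492747 + (229*(58 - 101))/(-180241) = -446957*1/492747 + (229*(-43))*(-1/180241) = -446957/492747 - 9847*(-1/180241) = -446957/492747 + 9847/180241 = -75707896928/88813212027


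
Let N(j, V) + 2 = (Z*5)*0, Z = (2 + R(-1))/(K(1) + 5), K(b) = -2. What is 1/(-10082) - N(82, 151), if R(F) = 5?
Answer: 20163/10082 ≈ 1.9999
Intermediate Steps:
Z = 7/3 (Z = (2 + 5)/(-2 + 5) = 7/3 ≈ 2.3333)
N(j, V) = -2 (N(j, V) = -2 + ((7/3)*5)*0 = -2 + (35/3)*0 = -2 + 0 = -2)
1/(-10082) - N(82, 151) = 1/(-10082) - 1*(-2) = -1/10082 + 2 = 20163/10082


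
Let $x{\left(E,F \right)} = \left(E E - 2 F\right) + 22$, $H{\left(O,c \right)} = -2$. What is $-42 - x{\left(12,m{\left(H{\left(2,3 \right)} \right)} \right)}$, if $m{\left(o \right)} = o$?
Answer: $-212$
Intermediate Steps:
$x{\left(E,F \right)} = 22 + E^{2} - 2 F$ ($x{\left(E,F \right)} = \left(E^{2} - 2 F\right) + 22 = 22 + E^{2} - 2 F$)
$-42 - x{\left(12,m{\left(H{\left(2,3 \right)} \right)} \right)} = -42 - \left(22 + 12^{2} - -4\right) = -42 - \left(22 + 144 + 4\right) = -42 - 170 = -212$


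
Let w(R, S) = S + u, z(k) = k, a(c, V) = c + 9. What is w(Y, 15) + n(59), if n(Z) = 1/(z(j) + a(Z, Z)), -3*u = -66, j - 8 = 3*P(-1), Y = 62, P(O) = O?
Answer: 2702/73 ≈ 37.014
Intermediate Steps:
a(c, V) = 9 + c
j = 5 (j = 8 + 3*(-1) = 8 - 3 = 5)
u = 22 (u = -1/3*(-66) = 22)
n(Z) = 1/(14 + Z) (n(Z) = 1/(5 + (9 + Z)) = 1/(14 + Z))
w(R, S) = 22 + S (w(R, S) = S + 22 = 22 + S)
w(Y, 15) + n(59) = (22 + 15) + 1/(14 + 59) = 37 + 1/73 = 2702/73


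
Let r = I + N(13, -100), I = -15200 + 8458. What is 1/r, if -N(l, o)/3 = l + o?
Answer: -1/6481 ≈ -0.00015430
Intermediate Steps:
N(l, o) = -3*l - 3*o (N(l, o) = -3*(l + o) = -3*l - 3*o)
I = -6742
r = -6481 (r = -6742 + (-3*13 - 3*(-100)) = -6742 + (-39 + 300) = -6742 + 261 = -6481)
1/r = 1/(-6481) = -1/6481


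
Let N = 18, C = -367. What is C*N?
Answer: -6606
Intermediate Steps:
C*N = -367*18 = -6606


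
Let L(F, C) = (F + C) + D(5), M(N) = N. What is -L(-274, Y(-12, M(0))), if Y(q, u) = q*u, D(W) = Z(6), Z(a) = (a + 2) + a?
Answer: 260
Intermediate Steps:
Z(a) = 2 + 2*a (Z(a) = (2 + a) + a = 2 + 2*a)
D(W) = 14 (D(W) = 2 + 2*6 = 2 + 12 = 14)
L(F, C) = 14 + C + F (L(F, C) = (F + C) + 14 = (C + F) + 14 = 14 + C + F)
-L(-274, Y(-12, M(0))) = -(14 - 12*0 - 274) = -(14 + 0 - 274) = -1*(-260) = 260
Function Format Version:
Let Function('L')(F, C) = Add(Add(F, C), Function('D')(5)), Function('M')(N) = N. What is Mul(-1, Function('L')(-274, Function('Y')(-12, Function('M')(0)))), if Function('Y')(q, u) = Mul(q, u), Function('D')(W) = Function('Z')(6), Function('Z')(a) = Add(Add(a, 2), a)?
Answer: 260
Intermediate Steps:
Function('Z')(a) = Add(2, Mul(2, a)) (Function('Z')(a) = Add(Add(2, a), a) = Add(2, Mul(2, a)))
Function('D')(W) = 14 (Function('D')(W) = Add(2, Mul(2, 6)) = Add(2, 12) = 14)
Function('L')(F, C) = Add(14, C, F) (Function('L')(F, C) = Add(Add(F, C), 14) = Add(Add(C, F), 14) = Add(14, C, F))
Mul(-1, Function('L')(-274, Function('Y')(-12, Function('M')(0)))) = Mul(-1, Add(14, Mul(-12, 0), -274)) = Mul(-1, Add(14, 0, -274)) = Mul(-1, -260) = 260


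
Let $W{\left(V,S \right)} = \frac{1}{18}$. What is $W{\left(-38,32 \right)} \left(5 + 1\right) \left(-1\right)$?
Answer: $- \frac{1}{3} \approx -0.33333$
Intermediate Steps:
$W{\left(V,S \right)} = \frac{1}{18}$
$W{\left(-38,32 \right)} \left(5 + 1\right) \left(-1\right) = \frac{\left(5 + 1\right) \left(-1\right)}{18} = \frac{6 \left(-1\right)}{18} = \frac{1}{18} \left(-6\right) = - \frac{1}{3}$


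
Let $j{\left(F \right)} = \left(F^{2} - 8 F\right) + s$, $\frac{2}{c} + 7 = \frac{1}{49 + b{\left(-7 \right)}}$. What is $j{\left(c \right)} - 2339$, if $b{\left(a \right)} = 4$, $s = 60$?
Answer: $- \frac{77917526}{34225} \approx -2276.6$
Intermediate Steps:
$c = - \frac{53}{185}$ ($c = \frac{2}{-7 + \frac{1}{49 + 4}} = \frac{2}{-7 + \frac{1}{53}} = \frac{2}{- \frac{370}{53}} = 2 \left(- \frac{53}{370}\right) = - \frac{53}{185} \approx -0.28649$)
$j{\left(F \right)} = 60 + F^{2} - 8 F$ ($j{\left(F \right)} = \left(F^{2} - 8 F\right) + 60 = 60 + F^{2} - 8 F$)
$j{\left(c \right)} - 2339 = \left(60 + \left(- \frac{53}{185}\right)^{2} - - \frac{424}{185}\right) - 2339 = \left(60 + \frac{2809}{34225} + \frac{424}{185}\right) - 2339 = \frac{2134749}{34225} - 2339 = - \frac{77917526}{34225}$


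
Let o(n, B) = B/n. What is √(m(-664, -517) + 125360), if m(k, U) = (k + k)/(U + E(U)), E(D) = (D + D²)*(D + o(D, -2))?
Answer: 4*√149038109533050863182/137920609 ≈ 354.06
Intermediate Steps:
E(D) = (D + D²)*(D - 2/D)
m(k, U) = 2*k/(-2 + U + U*(-2 + U + U²)) (m(k, U) = (k + k)/(U + (-2 + U*(-2 + U + U²))) = (2*k)/(-2 + U + U*(-2 + U + U²)) = 2*k/(-2 + U + U*(-2 + U + U²)))
√(m(-664, -517) + 125360) = √(2*(-664)/(-2 + (-517)² + (-517)³ - 1*(-517)) + 125360) = √(2*(-664)/(-2 + 267289 - 138188413 + 517) + 125360) = √(2*(-664)/(-137920609) + 125360) = √(2*(-664)*(-1/137920609) + 125360) = √(1328/137920609 + 125360) = √(17289727545568/137920609) = 4*√149038109533050863182/137920609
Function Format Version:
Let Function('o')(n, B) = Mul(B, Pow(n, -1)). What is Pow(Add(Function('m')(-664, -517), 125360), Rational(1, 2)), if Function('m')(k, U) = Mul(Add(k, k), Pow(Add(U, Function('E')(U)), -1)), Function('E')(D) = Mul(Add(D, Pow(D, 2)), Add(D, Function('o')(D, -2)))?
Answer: Mul(Rational(4, 137920609), Pow(149038109533050863182, Rational(1, 2))) ≈ 354.06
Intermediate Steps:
Function('E')(D) = Mul(Add(D, Pow(D, 2)), Add(D, Mul(-2, Pow(D, -1))))
Function('m')(k, U) = Mul(2, k, Pow(Add(-2, U, Mul(U, Add(-2, U, Pow(U, 2)))), -1)) (Function('m')(k, U) = Mul(Add(k, k), Pow(Add(U, Add(-2, Mul(U, Add(-2, U, Pow(U, 2))))), -1)) = Mul(Mul(2, k), Pow(Add(-2, U, Mul(U, Add(-2, U, Pow(U, 2)))), -1)) = Mul(2, k, Pow(Add(-2, U, Mul(U, Add(-2, U, Pow(U, 2)))), -1)))
Pow(Add(Function('m')(-664, -517), 125360), Rational(1, 2)) = Pow(Add(Mul(2, -664, Pow(Add(-2, Pow(-517, 2), Pow(-517, 3), Mul(-1, -517)), -1)), 125360), Rational(1, 2)) = Pow(Add(Mul(2, -664, Pow(Add(-2, 267289, -138188413, 517), -1)), 125360), Rational(1, 2)) = Pow(Add(Mul(2, -664, Pow(-137920609, -1)), 125360), Rational(1, 2)) = Pow(Add(Mul(2, -664, Rational(-1, 137920609)), 125360), Rational(1, 2)) = Pow(Add(Rational(1328, 137920609), 125360), Rational(1, 2)) = Pow(Rational(17289727545568, 137920609), Rational(1, 2)) = Mul(Rational(4, 137920609), Pow(149038109533050863182, Rational(1, 2)))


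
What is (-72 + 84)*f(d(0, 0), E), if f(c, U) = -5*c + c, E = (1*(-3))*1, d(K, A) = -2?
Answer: 96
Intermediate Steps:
E = -3 (E = -3*1 = -3)
f(c, U) = -4*c
(-72 + 84)*f(d(0, 0), E) = (-72 + 84)*(-4*(-2)) = 12*8 = 96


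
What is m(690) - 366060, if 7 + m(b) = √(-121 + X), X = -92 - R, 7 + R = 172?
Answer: -366067 + 3*I*√42 ≈ -3.6607e+5 + 19.442*I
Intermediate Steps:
R = 165 (R = -7 + 172 = 165)
X = -257 (X = -92 - 1*165 = -92 - 165 = -257)
m(b) = -7 + 3*I*√42 (m(b) = -7 + √(-121 - 257) = -7 + √(-378) = -7 + 3*I*√42)
m(690) - 366060 = (-7 + 3*I*√42) - 366060 = -366067 + 3*I*√42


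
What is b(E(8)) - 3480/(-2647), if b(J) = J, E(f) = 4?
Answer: 14068/2647 ≈ 5.3147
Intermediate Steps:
b(E(8)) - 3480/(-2647) = 4 - 3480/(-2647) = 4 - 3480*(-1)/2647 = 4 - 1*(-3480/2647) = 4 + 3480/2647 = 14068/2647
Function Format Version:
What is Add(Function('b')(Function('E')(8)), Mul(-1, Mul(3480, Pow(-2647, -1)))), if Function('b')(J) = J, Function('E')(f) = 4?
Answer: Rational(14068, 2647) ≈ 5.3147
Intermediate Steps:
Add(Function('b')(Function('E')(8)), Mul(-1, Mul(3480, Pow(-2647, -1)))) = Add(4, Mul(-1, Mul(3480, Pow(-2647, -1)))) = Add(4, Mul(-1, Mul(3480, Rational(-1, 2647)))) = Add(4, Mul(-1, Rational(-3480, 2647))) = Add(4, Rational(3480, 2647)) = Rational(14068, 2647)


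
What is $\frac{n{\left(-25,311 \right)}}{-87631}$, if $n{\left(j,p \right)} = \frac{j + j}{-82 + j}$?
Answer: $- \frac{50}{9376517} \approx -5.3325 \cdot 10^{-6}$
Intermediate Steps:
$n{\left(j,p \right)} = \frac{2 j}{-82 + j}$
$\frac{n{\left(-25,311 \right)}}{-87631} = \frac{2 \left(-25\right) \frac{1}{-82 - 25}}{-87631} = 2 \left(-25\right) \frac{1}{-107} \left(- \frac{1}{87631}\right) = 2 \left(-25\right) \left(- \frac{1}{107}\right) \left(- \frac{1}{87631}\right) = \frac{50}{107} \left(- \frac{1}{87631}\right) = - \frac{50}{9376517}$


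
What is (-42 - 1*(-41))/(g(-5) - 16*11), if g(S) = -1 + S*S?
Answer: 1/152 ≈ 0.0065789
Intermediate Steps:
g(S) = -1 + S²
(-42 - 1*(-41))/(g(-5) - 16*11) = (-42 - 1*(-41))/((-1 + (-5)²) - 16*11) = (-42 + 41)/((-1 + 25) - 176) = -1/(24 - 176) = -1/(-152) = -1*(-1/152) = 1/152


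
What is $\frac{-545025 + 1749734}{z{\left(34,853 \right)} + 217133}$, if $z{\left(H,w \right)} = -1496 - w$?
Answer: $\frac{1204709}{214784} \approx 5.6089$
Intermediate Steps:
$\frac{-545025 + 1749734}{z{\left(34,853 \right)} + 217133} = \frac{-545025 + 1749734}{\left(-1496 - 853\right) + 217133} = \frac{1204709}{\left(-1496 - 853\right) + 217133} = \frac{1204709}{-2349 + 217133} = \frac{1204709}{214784}$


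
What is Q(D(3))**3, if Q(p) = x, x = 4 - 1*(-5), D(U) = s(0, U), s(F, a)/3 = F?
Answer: 729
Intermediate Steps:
s(F, a) = 3*F
D(U) = 0 (D(U) = 3*0 = 0)
x = 9 (x = 4 + 5 = 9)
Q(p) = 9
Q(D(3))**3 = 9**3 = 729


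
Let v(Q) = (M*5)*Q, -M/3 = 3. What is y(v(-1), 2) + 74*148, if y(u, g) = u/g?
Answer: 21949/2 ≈ 10975.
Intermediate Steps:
M = -9 (M = -3*3 = -9)
v(Q) = -45*Q (v(Q) = (-9*5)*Q = -45*Q)
y(v(-1), 2) + 74*148 = -45*(-1)/2 + 74*148 = 45*(½) + 10952 = 45/2 + 10952 = 21949/2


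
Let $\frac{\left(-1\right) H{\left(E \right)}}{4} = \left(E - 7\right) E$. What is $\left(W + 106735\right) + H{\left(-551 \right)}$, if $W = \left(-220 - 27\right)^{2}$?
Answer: $-1062088$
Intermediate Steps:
$W = 61009$ ($W = \left(-247\right)^{2} = 61009$)
$H{\left(E \right)} = - 4 E \left(-7 + E\right)$ ($H{\left(E \right)} = - 4 \left(E - 7\right) E = - 4 \left(-7 + E\right) E = - 4 E \left(-7 + E\right)$)
$\left(W + 106735\right) + H{\left(-551 \right)} = \left(61009 + 106735\right) + 4 \left(-551\right) \left(7 - -551\right) = 167744 + 4 \left(-551\right) \left(7 + 551\right) = 167744 + 4 \left(-551\right) 558 = 167744 - 1229832 = -1062088$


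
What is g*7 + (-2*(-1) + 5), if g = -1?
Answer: 0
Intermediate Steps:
g*7 + (-2*(-1) + 5) = -1*7 + (-2*(-1) + 5) = -7 + (2 + 5) = -7 + 7 = 0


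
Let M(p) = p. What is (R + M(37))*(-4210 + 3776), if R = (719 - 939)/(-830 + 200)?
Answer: -145886/9 ≈ -16210.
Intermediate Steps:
R = 22/63 (R = -220/(-630) = -220*(-1/630) = 22/63 ≈ 0.34921)
(R + M(37))*(-4210 + 3776) = (22/63 + 37)*(-4210 + 3776) = (2353/63)*(-434) = -145886/9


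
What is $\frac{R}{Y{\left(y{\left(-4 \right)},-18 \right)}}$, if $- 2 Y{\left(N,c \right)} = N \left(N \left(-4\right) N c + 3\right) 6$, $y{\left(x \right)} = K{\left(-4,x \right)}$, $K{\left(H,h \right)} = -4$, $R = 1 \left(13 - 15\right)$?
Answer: $- \frac{1}{6930} \approx -0.0001443$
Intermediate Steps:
$R = -2$ ($R = 1 \left(-2\right) = -2$)
$y{\left(x \right)} = -4$
$Y{\left(N,c \right)} = - 3 N \left(3 - 4 c N^{2}\right)$ ($Y{\left(N,c \right)} = - \frac{N \left(N \left(-4\right) N c + 3\right) 6}{2} = - \frac{N \left(- 4 N N c + 3\right) 6}{2} = - \frac{N \left(- 4 N^{2} c + 3\right) 6}{2} = - \frac{N \left(- 4 c N^{2} + 3\right) 6}{2} = - \frac{N \left(3 - 4 c N^{2}\right) 6}{2} = - \frac{6 N \left(3 - 4 c N^{2}\right)}{2} = - 3 N \left(3 - 4 c N^{2}\right)$)
$\frac{R}{Y{\left(y{\left(-4 \right)},-18 \right)}} = - \frac{2}{\left(-9\right) \left(-4\right) + 12 \left(-18\right) \left(-4\right)^{3}} = - \frac{2}{36 + 12 \left(-18\right) \left(-64\right)} = - \frac{2}{36 + 13824} = - \frac{2}{13860} = \left(-2\right) \frac{1}{13860} = - \frac{1}{6930}$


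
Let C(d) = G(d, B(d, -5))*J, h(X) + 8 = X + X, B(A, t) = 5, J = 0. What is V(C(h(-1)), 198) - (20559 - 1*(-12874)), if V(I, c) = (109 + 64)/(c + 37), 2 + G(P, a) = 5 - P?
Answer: -7856582/235 ≈ -33432.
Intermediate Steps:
G(P, a) = 3 - P (G(P, a) = -2 + (5 - P) = 3 - P)
h(X) = -8 + 2*X (h(X) = -8 + (X + X) = -8 + 2*X)
C(d) = 0 (C(d) = (3 - d)*0 = 0)
V(I, c) = 173/(37 + c)
V(C(h(-1)), 198) - (20559 - 1*(-12874)) = 173/(37 + 198) - (20559 - 1*(-12874)) = 173/235 - (20559 + 12874) = 173*(1/235) - 1*33433 = 173/235 - 33433 = -7856582/235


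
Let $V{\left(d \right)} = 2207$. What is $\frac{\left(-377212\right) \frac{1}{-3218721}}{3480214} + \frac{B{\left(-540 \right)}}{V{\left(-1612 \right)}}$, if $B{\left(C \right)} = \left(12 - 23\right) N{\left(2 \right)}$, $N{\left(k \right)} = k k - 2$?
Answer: $- \frac{11201800045072}{1123748009775039} \approx -0.0099683$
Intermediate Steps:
$N{\left(k \right)} = -2 + k^{2}$ ($N{\left(k \right)} = k^{2} - 2 = -2 + k^{2}$)
$B{\left(C \right)} = -22$ ($B{\left(C \right)} = \left(12 - 23\right) \left(-2 + 2^{2}\right) = - 11 \left(-2 + 4\right) = \left(-11\right) 2 = -22$)
$\frac{\left(-377212\right) \frac{1}{-3218721}}{3480214} + \frac{B{\left(-540 \right)}}{V{\left(-1612 \right)}} = \frac{\left(-377212\right) \frac{1}{-3218721}}{3480214} - \frac{22}{2207} = \left(-377212\right) \left(- \frac{1}{3218721}\right) \frac{1}{3480214} - \frac{22}{2207} = \frac{34292}{292611} \cdot \frac{1}{3480214} - \frac{22}{2207} = \frac{17146}{509174449377} - \frac{22}{2207} = - \frac{11201800045072}{1123748009775039}$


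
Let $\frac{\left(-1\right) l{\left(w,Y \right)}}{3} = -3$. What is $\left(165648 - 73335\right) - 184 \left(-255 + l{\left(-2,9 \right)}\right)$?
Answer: $137577$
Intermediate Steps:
$l{\left(w,Y \right)} = 9$ ($l{\left(w,Y \right)} = \left(-3\right) \left(-3\right) = 9$)
$\left(165648 - 73335\right) - 184 \left(-255 + l{\left(-2,9 \right)}\right) = \left(165648 - 73335\right) - 184 \left(-255 + 9\right) = \left(165648 - 73335\right) - 184 \left(-246\right) = 92313 - -45264 = 92313 + 45264 = 137577$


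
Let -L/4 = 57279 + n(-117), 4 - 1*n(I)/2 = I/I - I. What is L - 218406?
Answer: -446610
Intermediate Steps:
n(I) = 6 + 2*I (n(I) = 8 - 2*(I/I - I) = 8 - 2*(1 - I) = 8 + (-2 + 2*I) = 6 + 2*I)
L = -228204 (L = -4*(57279 + (6 + 2*(-117))) = -4*(57279 + (6 - 234)) = -4*(57279 - 228) = -4*57051 = -228204)
L - 218406 = -228204 - 218406 = -446610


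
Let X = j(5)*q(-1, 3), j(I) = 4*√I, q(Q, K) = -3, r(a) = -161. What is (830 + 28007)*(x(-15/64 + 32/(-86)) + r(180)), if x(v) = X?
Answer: -4642757 - 346044*√5 ≈ -5.4165e+6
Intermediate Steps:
X = -12*√5 (X = (4*√5)*(-3) = -12*√5 ≈ -26.833)
x(v) = -12*√5
(830 + 28007)*(x(-15/64 + 32/(-86)) + r(180)) = (830 + 28007)*(-12*√5 - 161) = 28837*(-161 - 12*√5) = -4642757 - 346044*√5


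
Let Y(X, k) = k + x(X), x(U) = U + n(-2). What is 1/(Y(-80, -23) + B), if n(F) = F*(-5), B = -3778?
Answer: -1/3871 ≈ -0.00025833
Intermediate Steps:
n(F) = -5*F
x(U) = 10 + U (x(U) = U - 5*(-2) = U + 10 = 10 + U)
Y(X, k) = 10 + X + k (Y(X, k) = k + (10 + X) = 10 + X + k)
1/(Y(-80, -23) + B) = 1/((10 - 80 - 23) - 3778) = 1/(-93 - 3778) = 1/(-3871) = -1/3871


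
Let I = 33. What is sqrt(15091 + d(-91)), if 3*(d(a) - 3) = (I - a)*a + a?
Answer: sqrt(101721)/3 ≈ 106.31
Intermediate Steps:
d(a) = 3 + a/3 + a*(33 - a)/3 (d(a) = 3 + ((33 - a)*a + a)/3 = 3 + (a*(33 - a) + a)/3 = 3 + (a + a*(33 - a))/3 = 3 + (a/3 + a*(33 - a)/3) = 3 + a/3 + a*(33 - a)/3)
sqrt(15091 + d(-91)) = sqrt(15091 + (3 - 1/3*(-91)**2 + (34/3)*(-91))) = sqrt(15091 + (3 - 1/3*8281 - 3094/3)) = sqrt(15091 + (3 - 8281/3 - 3094/3)) = sqrt(15091 - 11366/3) = sqrt(33907/3) = sqrt(101721)/3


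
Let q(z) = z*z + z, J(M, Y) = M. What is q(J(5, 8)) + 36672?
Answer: 36702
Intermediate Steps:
q(z) = z + z² (q(z) = z² + z = z + z²)
q(J(5, 8)) + 36672 = 5*(1 + 5) + 36672 = 5*6 + 36672 = 30 + 36672 = 36702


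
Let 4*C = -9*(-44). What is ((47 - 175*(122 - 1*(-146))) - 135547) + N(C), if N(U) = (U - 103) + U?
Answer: -182305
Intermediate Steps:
C = 99 (C = (-9*(-44))/4 = (1/4)*396 = 99)
N(U) = -103 + 2*U (N(U) = (-103 + U) + U = -103 + 2*U)
((47 - 175*(122 - 1*(-146))) - 135547) + N(C) = ((47 - 175*(122 - 1*(-146))) - 135547) + (-103 + 2*99) = ((47 - 175*(122 + 146)) - 135547) + (-103 + 198) = ((47 - 175*268) - 135547) + 95 = ((47 - 46900) - 135547) + 95 = (-46853 - 135547) + 95 = -182400 + 95 = -182305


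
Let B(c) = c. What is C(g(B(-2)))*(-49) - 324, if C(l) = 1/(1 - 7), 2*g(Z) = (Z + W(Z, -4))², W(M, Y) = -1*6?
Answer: -1895/6 ≈ -315.83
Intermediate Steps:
W(M, Y) = -6
g(Z) = (-6 + Z)²/2 (g(Z) = (Z - 6)²/2 = (-6 + Z)²/2)
C(l) = -⅙ (C(l) = 1/(-6) = -⅙)
C(g(B(-2)))*(-49) - 324 = -⅙*(-49) - 324 = 49/6 - 324 = -1895/6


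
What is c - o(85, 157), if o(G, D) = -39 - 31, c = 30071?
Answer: 30141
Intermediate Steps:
o(G, D) = -70
c - o(85, 157) = 30071 - 1*(-70) = 30071 + 70 = 30141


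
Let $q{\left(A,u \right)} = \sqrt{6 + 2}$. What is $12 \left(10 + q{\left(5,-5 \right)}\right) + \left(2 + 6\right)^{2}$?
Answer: $184 + 24 \sqrt{2} \approx 217.94$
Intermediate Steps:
$q{\left(A,u \right)} = 2 \sqrt{2}$ ($q{\left(A,u \right)} = \sqrt{8} = 2 \sqrt{2}$)
$12 \left(10 + q{\left(5,-5 \right)}\right) + \left(2 + 6\right)^{2} = 12 \left(10 + 2 \sqrt{2}\right) + \left(2 + 6\right)^{2} = \left(120 + 24 \sqrt{2}\right) + 8^{2} = \left(120 + 24 \sqrt{2}\right) + 64 = 184 + 24 \sqrt{2}$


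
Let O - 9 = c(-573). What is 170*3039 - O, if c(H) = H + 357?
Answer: 516837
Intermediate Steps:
c(H) = 357 + H
O = -207 (O = 9 + (357 - 573) = 9 - 216 = -207)
170*3039 - O = 170*3039 - 1*(-207) = 516630 + 207 = 516837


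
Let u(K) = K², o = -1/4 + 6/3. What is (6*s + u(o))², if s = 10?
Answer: 1018081/256 ≈ 3976.9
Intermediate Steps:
o = 7/4 (o = -1*¼ + 6*(⅓) = -¼ + 2 = 7/4 ≈ 1.7500)
(6*s + u(o))² = (6*10 + (7/4)²)² = (60 + 49/16)² = (1009/16)² = 1018081/256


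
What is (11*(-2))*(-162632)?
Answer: 3577904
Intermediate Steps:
(11*(-2))*(-162632) = -22*(-162632) = 3577904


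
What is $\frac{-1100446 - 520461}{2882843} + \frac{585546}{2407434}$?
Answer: $- \frac{369031572560}{1156709042477} \approx -0.31904$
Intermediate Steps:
$\frac{-1100446 - 520461}{2882843} + \frac{585546}{2407434} = \left(-1620907\right) \frac{1}{2882843} + 585546 \cdot \frac{1}{2407434} = - \frac{1620907}{2882843} + \frac{97591}{401239} = - \frac{369031572560}{1156709042477}$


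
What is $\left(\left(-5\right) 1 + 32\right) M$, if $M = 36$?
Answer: $972$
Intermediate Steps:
$\left(\left(-5\right) 1 + 32\right) M = \left(\left(-5\right) 1 + 32\right) 36 = \left(-5 + 32\right) 36 = 27 \cdot 36 = 972$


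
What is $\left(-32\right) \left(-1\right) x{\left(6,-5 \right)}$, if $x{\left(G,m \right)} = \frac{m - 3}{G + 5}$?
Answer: $- \frac{256}{11} \approx -23.273$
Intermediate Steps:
$x{\left(G,m \right)} = \frac{-3 + m}{5 + G}$
$\left(-32\right) \left(-1\right) x{\left(6,-5 \right)} = \left(-32\right) \left(-1\right) \frac{-3 - 5}{5 + 6} = 32 \cdot \frac{1}{11} \left(-8\right) = 32 \left(- \frac{8}{11}\right) = - \frac{256}{11}$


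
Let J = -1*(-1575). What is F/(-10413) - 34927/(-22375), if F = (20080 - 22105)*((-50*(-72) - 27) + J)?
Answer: 1996721003/1991375 ≈ 1002.7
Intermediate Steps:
J = 1575
F = -10424700 (F = (20080 - 22105)*((-50*(-72) - 27) + 1575) = -2025*((3600 - 27) + 1575) = -2025*(3573 + 1575) = -2025*5148 = -10424700)
F/(-10413) - 34927/(-22375) = -10424700/(-10413) - 34927/(-22375) = -10424700*(-1/10413) - 34927*(-1/22375) = 89100/89 + 34927/22375 = 1996721003/1991375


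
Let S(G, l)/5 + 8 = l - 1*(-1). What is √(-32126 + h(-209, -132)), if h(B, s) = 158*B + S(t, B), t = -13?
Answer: 2*I*√16557 ≈ 257.35*I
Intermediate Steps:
S(G, l) = -35 + 5*l (S(G, l) = -40 + 5*(l - 1*(-1)) = -40 + 5*(l + 1) = -40 + 5*(1 + l) = -40 + (5 + 5*l) = -35 + 5*l)
h(B, s) = -35 + 163*B (h(B, s) = 158*B + (-35 + 5*B) = -35 + 163*B)
√(-32126 + h(-209, -132)) = √(-32126 + (-35 + 163*(-209))) = √(-32126 + (-35 - 34067)) = √(-32126 - 34102) = √(-66228) = 2*I*√16557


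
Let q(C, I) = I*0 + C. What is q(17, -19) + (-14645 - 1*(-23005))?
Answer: 8377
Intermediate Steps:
q(C, I) = C (q(C, I) = 0 + C = C)
q(17, -19) + (-14645 - 1*(-23005)) = 17 + (-14645 - 1*(-23005)) = 17 + (-14645 + 23005) = 17 + 8360 = 8377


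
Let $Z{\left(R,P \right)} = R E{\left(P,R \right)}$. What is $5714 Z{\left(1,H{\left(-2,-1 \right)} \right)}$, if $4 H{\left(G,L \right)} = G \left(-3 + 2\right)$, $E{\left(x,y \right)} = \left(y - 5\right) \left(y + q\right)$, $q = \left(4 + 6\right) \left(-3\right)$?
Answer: $662824$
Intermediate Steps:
$q = -30$ ($q = 10 \left(-3\right) = -30$)
$E{\left(x,y \right)} = \left(-30 + y\right) \left(-5 + y\right)$ ($E{\left(x,y \right)} = \left(y - 5\right) \left(y - 30\right) = \left(-5 + y\right) \left(-30 + y\right) = \left(-30 + y\right) \left(-5 + y\right)$)
$H{\left(G,L \right)} = - \frac{G}{4}$ ($H{\left(G,L \right)} = \frac{G \left(-3 + 2\right)}{4} = \frac{G \left(-1\right)}{4} = \frac{\left(-1\right) G}{4} = - \frac{G}{4}$)
$Z{\left(R,P \right)} = R \left(150 + R^{2} - 35 R\right)$
$5714 Z{\left(1,H{\left(-2,-1 \right)} \right)} = 5714 \cdot 1 \left(150 + 1^{2} - 35\right) = 5714 \cdot 1 \left(150 + 1 - 35\right) = 5714 \cdot 1 \cdot 116 = 5714 \cdot 116 = 662824$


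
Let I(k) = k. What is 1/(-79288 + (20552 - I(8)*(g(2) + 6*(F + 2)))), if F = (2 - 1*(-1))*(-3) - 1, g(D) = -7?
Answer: -1/58296 ≈ -1.7154e-5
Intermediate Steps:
F = -10 (F = (2 + 1)*(-3) - 1 = 3*(-3) - 1 = -9 - 1 = -10)
1/(-79288 + (20552 - I(8)*(g(2) + 6*(F + 2)))) = 1/(-79288 + (20552 - 8*(-7 + 6*(-10 + 2)))) = 1/(-79288 + (20552 - 8*(-7 + 6*(-8)))) = 1/(-79288 + (20552 - 8*(-7 - 48))) = 1/(-79288 + (20552 - 8*(-55))) = 1/(-79288 + (20552 - 1*(-440))) = 1/(-79288 + (20552 + 440)) = 1/(-79288 + 20992) = 1/(-58296) = -1/58296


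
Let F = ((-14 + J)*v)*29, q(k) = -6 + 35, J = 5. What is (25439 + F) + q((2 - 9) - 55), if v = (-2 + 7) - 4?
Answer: 25207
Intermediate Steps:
v = 1 (v = 5 - 4 = 1)
q(k) = 29
F = -261 (F = ((-14 + 5)*1)*29 = -9*1*29 = -9*29 = -261)
(25439 + F) + q((2 - 9) - 55) = (25439 - 261) + 29 = 25178 + 29 = 25207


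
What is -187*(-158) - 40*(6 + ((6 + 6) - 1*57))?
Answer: 31106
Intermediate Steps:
-187*(-158) - 40*(6 + ((6 + 6) - 1*57)) = 29546 - 40*(6 + (12 - 57)) = 29546 - 40*(6 - 45) = 29546 - 40*(-39) = 29546 - 1*(-1560) = 29546 + 1560 = 31106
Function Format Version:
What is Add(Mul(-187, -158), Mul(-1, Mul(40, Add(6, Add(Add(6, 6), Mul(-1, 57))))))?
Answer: 31106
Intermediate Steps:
Add(Mul(-187, -158), Mul(-1, Mul(40, Add(6, Add(Add(6, 6), Mul(-1, 57)))))) = Add(29546, Mul(-1, Mul(40, Add(6, Add(12, -57))))) = Add(29546, Mul(-1, Mul(40, Add(6, -45)))) = Add(29546, Mul(-1, Mul(40, -39))) = Add(29546, Mul(-1, -1560)) = Add(29546, 1560) = 31106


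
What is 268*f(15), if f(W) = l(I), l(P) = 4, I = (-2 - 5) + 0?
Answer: 1072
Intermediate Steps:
I = -7 (I = -7 + 0 = -7)
f(W) = 4
268*f(15) = 268*4 = 1072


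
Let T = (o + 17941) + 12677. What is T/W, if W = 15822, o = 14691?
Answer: 15103/5274 ≈ 2.8637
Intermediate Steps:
T = 45309 (T = (14691 + 17941) + 12677 = 32632 + 12677 = 45309)
T/W = 45309/15822 = 45309*(1/15822) = 15103/5274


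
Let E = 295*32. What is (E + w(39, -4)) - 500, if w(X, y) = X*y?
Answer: 8784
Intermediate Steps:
E = 9440
(E + w(39, -4)) - 500 = (9440 + 39*(-4)) - 500 = (9440 - 156) - 500 = 9284 - 500 = 8784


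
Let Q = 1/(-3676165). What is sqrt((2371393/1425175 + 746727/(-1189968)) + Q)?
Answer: sqrt(447596811689311639631570823383309)/20781515688002420 ≈ 1.0180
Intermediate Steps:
Q = -1/3676165 ≈ -2.7202e-7
sqrt((2371393/1425175 + 746727/(-1189968)) + Q) = sqrt((2371393/1425175 + 746727/(-1189968)) - 1/3676165) = sqrt((2371393*(1/1425175) + 746727*(-1/1189968)) - 1/3676165) = sqrt((2371393/1425175 - 248909/396656) - 1/3676165) = sqrt(585888377733/565304214800 - 1/3676165) = sqrt(430764356564923829/415630313760048400) = sqrt(447596811689311639631570823383309)/20781515688002420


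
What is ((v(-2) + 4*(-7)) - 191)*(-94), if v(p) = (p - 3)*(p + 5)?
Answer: 21996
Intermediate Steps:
v(p) = (-3 + p)*(5 + p)
((v(-2) + 4*(-7)) - 191)*(-94) = (((-15 + (-2)² + 2*(-2)) + 4*(-7)) - 191)*(-94) = (((-15 + 4 - 4) - 28) - 191)*(-94) = ((-15 - 28) - 191)*(-94) = (-43 - 191)*(-94) = -234*(-94) = 21996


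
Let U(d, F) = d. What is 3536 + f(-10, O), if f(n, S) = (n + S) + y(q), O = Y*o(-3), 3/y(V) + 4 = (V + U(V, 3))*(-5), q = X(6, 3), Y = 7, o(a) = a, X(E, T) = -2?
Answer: 56083/16 ≈ 3505.2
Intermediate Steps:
q = -2
y(V) = 3/(-4 - 10*V) (y(V) = 3/(-4 + (V + V)*(-5)) = 3/(-4 + (2*V)*(-5)) = 3/(-4 - 10*V))
O = -21 (O = 7*(-3) = -21)
f(n, S) = 3/16 + S + n (f(n, S) = (n + S) - 3/(4 + 10*(-2)) = (S + n) - 3/(4 - 20) = (S + n) - 3/(-16) = (S + n) - 3*(-1/16) = (S + n) + 3/16 = 3/16 + S + n)
3536 + f(-10, O) = 3536 + (3/16 - 21 - 10) = 3536 - 493/16 = 56083/16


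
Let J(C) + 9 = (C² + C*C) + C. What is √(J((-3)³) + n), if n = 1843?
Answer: √3265 ≈ 57.140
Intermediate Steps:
J(C) = -9 + C + 2*C² (J(C) = -9 + ((C² + C*C) + C) = -9 + ((C² + C²) + C) = -9 + (2*C² + C) = -9 + (C + 2*C²) = -9 + C + 2*C²)
√(J((-3)³) + n) = √((-9 + (-3)³ + 2*((-3)³)²) + 1843) = √((-9 - 27 + 2*(-27)²) + 1843) = √((-9 - 27 + 2*729) + 1843) = √((-9 - 27 + 1458) + 1843) = √(1422 + 1843) = √3265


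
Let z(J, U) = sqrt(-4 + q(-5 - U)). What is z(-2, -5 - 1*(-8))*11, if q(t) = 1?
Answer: 11*I*sqrt(3) ≈ 19.053*I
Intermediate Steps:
z(J, U) = I*sqrt(3) (z(J, U) = sqrt(-4 + 1) = sqrt(-3) = I*sqrt(3))
z(-2, -5 - 1*(-8))*11 = (I*sqrt(3))*11 = 11*I*sqrt(3)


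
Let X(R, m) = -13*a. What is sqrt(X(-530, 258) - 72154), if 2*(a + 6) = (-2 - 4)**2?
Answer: I*sqrt(72310) ≈ 268.91*I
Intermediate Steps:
a = 12 (a = -6 + (-2 - 4)**2/2 = -6 + (1/2)*(-6)**2 = -6 + (1/2)*36 = -6 + 18 = 12)
X(R, m) = -156 (X(R, m) = -13*12 = -156)
sqrt(X(-530, 258) - 72154) = sqrt(-156 - 72154) = sqrt(-72310) = I*sqrt(72310)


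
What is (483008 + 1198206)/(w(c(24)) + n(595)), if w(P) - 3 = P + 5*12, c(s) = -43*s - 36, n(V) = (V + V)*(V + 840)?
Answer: 9718/9865 ≈ 0.98510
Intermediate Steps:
n(V) = 2*V*(840 + V) (n(V) = (2*V)*(840 + V) = 2*V*(840 + V))
c(s) = -36 - 43*s
w(P) = 63 + P (w(P) = 3 + (P + 5*12) = 3 + (P + 60) = 3 + (60 + P) = 63 + P)
(483008 + 1198206)/(w(c(24)) + n(595)) = (483008 + 1198206)/((63 + (-36 - 43*24)) + 2*595*(840 + 595)) = 1681214/((63 + (-36 - 1032)) + 2*595*1435) = 1681214/((63 - 1068) + 1707650) = 1681214/(-1005 + 1707650) = 1681214/1706645 = 1681214*(1/1706645) = 9718/9865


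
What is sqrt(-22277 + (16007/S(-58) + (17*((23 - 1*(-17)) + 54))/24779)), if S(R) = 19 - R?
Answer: 2*I*sqrt(20085039773432634)/1907983 ≈ 148.56*I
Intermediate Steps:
sqrt(-22277 + (16007/S(-58) + (17*((23 - 1*(-17)) + 54))/24779)) = sqrt(-22277 + (16007/(19 - 1*(-58)) + (17*((23 - 1*(-17)) + 54))/24779)) = sqrt(-22277 + (16007/(19 + 58) + (17*((23 + 17) + 54))*(1/24779))) = sqrt(-22277 + (16007/77 + (17*(40 + 54))*(1/24779))) = sqrt(-22277 + (16007*(1/77) + (17*94)*(1/24779))) = sqrt(-22277 + (16007/77 + 1598*(1/24779))) = sqrt(-22277 + (16007/77 + 1598/24779)) = sqrt(-22277 + 396760499/1907983) = sqrt(-42107376792/1907983) = 2*I*sqrt(20085039773432634)/1907983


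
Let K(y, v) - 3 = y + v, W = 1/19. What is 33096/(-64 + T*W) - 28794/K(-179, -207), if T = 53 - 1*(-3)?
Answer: -25929819/55535 ≈ -466.91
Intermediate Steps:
W = 1/19 ≈ 0.052632
T = 56 (T = 53 + 3 = 56)
K(y, v) = 3 + v + y (K(y, v) = 3 + (y + v) = 3 + (v + y) = 3 + v + y)
33096/(-64 + T*W) - 28794/K(-179, -207) = 33096/(-64 + 56*(1/19)) - 28794/(3 - 207 - 179) = 33096/(-64 + 56/19) - 28794/(-383) = 33096/(-1160/19) - 28794*(-1/383) = 33096*(-19/1160) + 28794/383 = -78603/145 + 28794/383 = -25929819/55535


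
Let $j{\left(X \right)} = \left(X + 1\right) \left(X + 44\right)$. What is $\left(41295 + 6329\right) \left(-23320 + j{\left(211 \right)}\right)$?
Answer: $1463961760$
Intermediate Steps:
$j{\left(X \right)} = \left(1 + X\right) \left(44 + X\right)$
$\left(41295 + 6329\right) \left(-23320 + j{\left(211 \right)}\right) = \left(41295 + 6329\right) \left(-23320 + \left(44 + 211^{2} + 45 \cdot 211\right)\right) = 47624 \left(-23320 + \left(44 + 44521 + 9495\right)\right) = 47624 \left(-23320 + 54060\right) = 47624 \cdot 30740 = 1463961760$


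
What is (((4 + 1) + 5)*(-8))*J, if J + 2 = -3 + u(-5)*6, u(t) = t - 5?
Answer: 5200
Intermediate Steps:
u(t) = -5 + t
J = -65 (J = -2 + (-3 + (-5 - 5)*6) = -2 + (-3 - 10*6) = -2 + (-3 - 60) = -2 - 63 = -65)
(((4 + 1) + 5)*(-8))*J = (((4 + 1) + 5)*(-8))*(-65) = ((5 + 5)*(-8))*(-65) = (10*(-8))*(-65) = -80*(-65) = 5200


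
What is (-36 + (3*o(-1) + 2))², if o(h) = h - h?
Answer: 1156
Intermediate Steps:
o(h) = 0
(-36 + (3*o(-1) + 2))² = (-36 + (3*0 + 2))² = (-36 + (0 + 2))² = (-36 + 2)² = (-34)² = 1156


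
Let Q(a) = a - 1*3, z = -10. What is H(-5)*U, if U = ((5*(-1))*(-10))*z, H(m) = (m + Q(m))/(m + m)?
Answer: -650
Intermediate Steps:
Q(a) = -3 + a (Q(a) = a - 3 = -3 + a)
H(m) = (-3 + 2*m)/(2*m) (H(m) = (m + (-3 + m))/(m + m) = (-3 + 2*m)/((2*m)) = (-3 + 2*m)*(1/(2*m)) = (-3 + 2*m)/(2*m))
U = -500 (U = ((5*(-1))*(-10))*(-10) = -5*(-10)*(-10) = 50*(-10) = -500)
H(-5)*U = ((-3/2 - 5)/(-5))*(-500) = -⅕*(-13/2)*(-500) = (13/10)*(-500) = -650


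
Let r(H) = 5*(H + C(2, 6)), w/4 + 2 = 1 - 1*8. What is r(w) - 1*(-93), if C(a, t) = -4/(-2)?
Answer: -77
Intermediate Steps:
C(a, t) = 2 (C(a, t) = -4*(-1/2) = 2)
w = -36 (w = -8 + 4*(1 - 1*8) = -8 + 4*(1 - 8) = -8 + 4*(-7) = -8 - 28 = -36)
r(H) = 10 + 5*H (r(H) = 5*(H + 2) = 5*(2 + H) = 10 + 5*H)
r(w) - 1*(-93) = (10 + 5*(-36)) - 1*(-93) = (10 - 180) + 93 = -170 + 93 = -77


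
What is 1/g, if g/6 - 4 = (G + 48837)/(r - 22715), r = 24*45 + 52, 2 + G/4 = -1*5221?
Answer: 21583/350322 ≈ 0.061609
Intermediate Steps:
G = -20892 (G = -8 + 4*(-1*5221) = -8 + 4*(-5221) = -8 - 20884 = -20892)
r = 1132 (r = 1080 + 52 = 1132)
g = 350322/21583 (g = 24 + 6*((-20892 + 48837)/(1132 - 22715)) = 24 + 6*(27945/(-21583)) = 24 + 6*(27945*(-1/21583)) = 24 + 6*(-27945/21583) = 24 - 167670/21583 = 350322/21583 ≈ 16.231)
1/g = 1/(350322/21583) = 21583/350322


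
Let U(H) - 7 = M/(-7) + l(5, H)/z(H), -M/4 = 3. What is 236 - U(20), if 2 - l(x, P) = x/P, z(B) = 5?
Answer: 31771/140 ≈ 226.94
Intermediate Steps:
l(x, P) = 2 - x/P
M = -12 (M = -4*3 = -12)
U(H) = 319/35 - 1/H (U(H) = 7 + (-12/(-7) + (2 - 1*5/H)/5) = 7 + (-12*(-1/7) + (2 - 5/H)*(1/5)) = 7 + (12/7 + (2/5 - 1/H)) = 7 + (74/35 - 1/H) = 319/35 - 1/H)
236 - U(20) = 236 - (319/35 - 1/20) = 236 - 1*1269/140 = 236 - 1269/140 = 31771/140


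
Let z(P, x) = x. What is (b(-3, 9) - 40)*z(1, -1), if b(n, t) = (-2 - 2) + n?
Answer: 47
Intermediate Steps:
b(n, t) = -4 + n
(b(-3, 9) - 40)*z(1, -1) = ((-4 - 3) - 40)*(-1) = (-7 - 40)*(-1) = -47*(-1) = 47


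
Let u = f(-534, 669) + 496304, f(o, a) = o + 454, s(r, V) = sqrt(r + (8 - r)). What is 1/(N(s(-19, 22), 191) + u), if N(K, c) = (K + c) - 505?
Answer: 247955/122963364046 - sqrt(2)/122963364046 ≈ 2.0165e-6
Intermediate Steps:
s(r, V) = 2*sqrt(2) (s(r, V) = sqrt(8) = 2*sqrt(2))
f(o, a) = 454 + o
N(K, c) = -505 + K + c
u = 496224 (u = (454 - 534) + 496304 = -80 + 496304 = 496224)
1/(N(s(-19, 22), 191) + u) = 1/((-505 + 2*sqrt(2) + 191) + 496224) = 1/((-314 + 2*sqrt(2)) + 496224) = 1/(495910 + 2*sqrt(2))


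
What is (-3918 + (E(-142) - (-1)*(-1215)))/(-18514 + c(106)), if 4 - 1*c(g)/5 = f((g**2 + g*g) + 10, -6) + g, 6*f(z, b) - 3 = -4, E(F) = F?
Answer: 31650/114139 ≈ 0.27729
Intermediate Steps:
f(z, b) = -1/6 (f(z, b) = 1/2 + (1/6)*(-4) = 1/2 - 2/3 = -1/6)
c(g) = 125/6 - 5*g (c(g) = 20 - 5*(-1/6 + g) = 20 + (5/6 - 5*g) = 125/6 - 5*g)
(-3918 + (E(-142) - (-1)*(-1215)))/(-18514 + c(106)) = (-3918 + (-142 - (-1)*(-1215)))/(-18514 + (125/6 - 5*106)) = (-3918 + (-142 - 1*1215))/(-18514 + (125/6 - 530)) = (-3918 + (-142 - 1215))/(-18514 - 3055/6) = (-3918 - 1357)/(-114139/6) = -5275*(-6/114139) = 31650/114139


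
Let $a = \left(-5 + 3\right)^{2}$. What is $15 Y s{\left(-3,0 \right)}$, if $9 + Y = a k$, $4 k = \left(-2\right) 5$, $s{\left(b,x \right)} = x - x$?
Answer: $0$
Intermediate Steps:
$s{\left(b,x \right)} = 0$
$k = - \frac{5}{2}$ ($k = \frac{\left(-2\right) 5}{4} = \frac{1}{4} \left(-10\right) = - \frac{5}{2} \approx -2.5$)
$a = 4$ ($a = \left(-2\right)^{2} = 4$)
$Y = -19$ ($Y = -9 + 4 \left(- \frac{5}{2}\right) = -9 - 10 = -19$)
$15 Y s{\left(-3,0 \right)} = 15 \left(-19\right) 0 = \left(-285\right) 0 = 0$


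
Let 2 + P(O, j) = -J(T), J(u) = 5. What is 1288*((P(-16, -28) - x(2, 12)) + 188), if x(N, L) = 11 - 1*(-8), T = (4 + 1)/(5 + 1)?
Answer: 208656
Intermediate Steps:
T = ⅚ (T = 5/6 = 5*(⅙) = ⅚ ≈ 0.83333)
x(N, L) = 19 (x(N, L) = 11 + 8 = 19)
P(O, j) = -7 (P(O, j) = -2 - 1*5 = -2 - 5 = -7)
1288*((P(-16, -28) - x(2, 12)) + 188) = 1288*((-7 - 1*19) + 188) = 1288*((-7 - 19) + 188) = 1288*(-26 + 188) = 1288*162 = 208656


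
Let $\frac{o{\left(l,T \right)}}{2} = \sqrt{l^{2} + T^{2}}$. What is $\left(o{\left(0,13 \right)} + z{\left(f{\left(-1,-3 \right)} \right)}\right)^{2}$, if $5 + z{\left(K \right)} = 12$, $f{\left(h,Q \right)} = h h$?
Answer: $1089$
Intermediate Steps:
$f{\left(h,Q \right)} = h^{2}$
$z{\left(K \right)} = 7$ ($z{\left(K \right)} = -5 + 12 = 7$)
$o{\left(l,T \right)} = 2 \sqrt{T^{2} + l^{2}}$ ($o{\left(l,T \right)} = 2 \sqrt{l^{2} + T^{2}} = 2 \sqrt{T^{2} + l^{2}}$)
$\left(o{\left(0,13 \right)} + z{\left(f{\left(-1,-3 \right)} \right)}\right)^{2} = \left(2 \sqrt{13^{2} + 0^{2}} + 7\right)^{2} = \left(2 \sqrt{169 + 0} + 7\right)^{2} = \left(2 \sqrt{169} + 7\right)^{2} = \left(2 \cdot 13 + 7\right)^{2} = \left(26 + 7\right)^{2} = 33^{2} = 1089$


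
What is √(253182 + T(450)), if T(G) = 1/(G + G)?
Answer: √227863801/30 ≈ 503.17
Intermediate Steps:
T(G) = 1/(2*G)
√(253182 + T(450)) = √(253182 + (½)/450) = √(253182 + (½)*(1/450)) = √(253182 + 1/900) = √(227863801/900) = √227863801/30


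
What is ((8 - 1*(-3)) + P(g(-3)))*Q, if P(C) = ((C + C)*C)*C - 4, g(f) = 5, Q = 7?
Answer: 1799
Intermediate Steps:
P(C) = -4 + 2*C³ (P(C) = ((2*C)*C)*C - 4 = (2*C²)*C - 4 = 2*C³ - 4 = -4 + 2*C³)
((8 - 1*(-3)) + P(g(-3)))*Q = ((8 - 1*(-3)) + (-4 + 2*5³))*7 = ((8 + 3) + (-4 + 2*125))*7 = (11 + (-4 + 250))*7 = (11 + 246)*7 = 257*7 = 1799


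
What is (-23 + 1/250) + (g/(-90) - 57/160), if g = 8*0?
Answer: -93409/4000 ≈ -23.352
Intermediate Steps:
g = 0
(-23 + 1/250) + (g/(-90) - 57/160) = (-23 + 1/250) + (0/(-90) - 57/160) = (-23 + 1/250) + (0*(-1/90) - 57*1/160) = -5749/250 + (0 - 57/160) = -5749/250 - 57/160 = -93409/4000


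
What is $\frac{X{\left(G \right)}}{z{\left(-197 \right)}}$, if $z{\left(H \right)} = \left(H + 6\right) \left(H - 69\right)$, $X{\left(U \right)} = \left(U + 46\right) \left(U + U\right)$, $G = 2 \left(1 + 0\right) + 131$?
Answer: $\frac{179}{191} \approx 0.93717$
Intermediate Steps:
$G = 133$ ($G = 2 \cdot 1 + 131 = 2 + 131 = 133$)
$X{\left(U \right)} = 2 U \left(46 + U\right)$ ($X{\left(U \right)} = \left(46 + U\right) 2 U = 2 U \left(46 + U\right)$)
$z{\left(H \right)} = \left(-69 + H\right) \left(6 + H\right)$ ($z{\left(H \right)} = \left(6 + H\right) \left(-69 + H\right) = \left(-69 + H\right) \left(6 + H\right)$)
$\frac{X{\left(G \right)}}{z{\left(-197 \right)}} = \frac{2 \cdot 133 \left(46 + 133\right)}{-414 + \left(-197\right)^{2} - -12411} = \frac{2 \cdot 133 \cdot 179}{-414 + 38809 + 12411} = \frac{47614}{50806} = 47614 \cdot \frac{1}{50806} = \frac{179}{191}$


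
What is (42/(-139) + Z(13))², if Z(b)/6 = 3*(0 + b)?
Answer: 1055210256/19321 ≈ 54615.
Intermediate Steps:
Z(b) = 18*b (Z(b) = 6*(3*(0 + b)) = 6*(3*b) = 18*b)
(42/(-139) + Z(13))² = (42/(-139) + 18*13)² = (42*(-1/139) + 234)² = (-42/139 + 234)² = (32484/139)² = 1055210256/19321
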